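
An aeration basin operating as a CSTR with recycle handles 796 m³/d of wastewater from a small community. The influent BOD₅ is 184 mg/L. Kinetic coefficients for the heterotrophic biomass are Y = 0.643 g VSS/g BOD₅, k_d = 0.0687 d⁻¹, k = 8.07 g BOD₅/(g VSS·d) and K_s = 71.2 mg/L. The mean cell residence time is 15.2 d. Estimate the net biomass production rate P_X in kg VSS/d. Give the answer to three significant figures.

Effluent substrate depends only on kinetics and SRT: S = K_s(1 + k_d θ_c) / [θ_c(Yk − k_d) − 1] = 71.2 × (1 + 0.0687 × 15.2) / [15.2 × (0.643 × 8.07 − 0.0687) − 1] = 145.5 / 76.83 = 1.894 mg/L.
The observed yield is Y_obs = Y/(1 + k_d·θ_c) = 0.643 / (1 + 0.0687 × 15.2) = 0.643 / 2.044 = 0.3145 g VSS per g BOD₅ removed.
Substrate removed = Q·(S₀ − S) = 796 m³/d × (184 − 1.89) g/m³ = 1.45×10^5 g/d = 145.0 kg/d.
Biomass produced: P_X = Y_obs·Q·ΔS = 0.3145 × 145.0 ≈ 45.60 kg VSS/d.

P_X ≈ 45.6 kg VSS/d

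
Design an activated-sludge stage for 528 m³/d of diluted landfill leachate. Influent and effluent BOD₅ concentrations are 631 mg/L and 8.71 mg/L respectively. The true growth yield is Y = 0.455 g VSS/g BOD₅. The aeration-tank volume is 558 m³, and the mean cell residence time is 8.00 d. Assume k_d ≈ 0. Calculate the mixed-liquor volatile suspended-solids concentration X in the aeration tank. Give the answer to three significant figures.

X ≈ 2140 mg/L

Without decay, X = Y Q (S₀−S) θ_c / V = 0.455 × 528 × (631 − 8.71) × 8.00 / 558 = 2143 mg/L.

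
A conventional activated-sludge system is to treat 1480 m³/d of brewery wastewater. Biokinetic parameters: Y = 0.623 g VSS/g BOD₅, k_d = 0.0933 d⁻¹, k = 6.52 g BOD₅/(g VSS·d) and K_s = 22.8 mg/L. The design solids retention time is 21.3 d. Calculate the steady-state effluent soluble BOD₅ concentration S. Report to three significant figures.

Effluent substrate depends only on kinetics and SRT: S = K_s(1 + k_d θ_c) / [θ_c(Yk − k_d) − 1] = 22.8 × (1 + 0.0933 × 21.3) / [21.3 × (0.623 × 6.52 − 0.0933) − 1] = 68.11 / 83.53 = 0.8154 mg/L.

S ≈ 0.815 mg/L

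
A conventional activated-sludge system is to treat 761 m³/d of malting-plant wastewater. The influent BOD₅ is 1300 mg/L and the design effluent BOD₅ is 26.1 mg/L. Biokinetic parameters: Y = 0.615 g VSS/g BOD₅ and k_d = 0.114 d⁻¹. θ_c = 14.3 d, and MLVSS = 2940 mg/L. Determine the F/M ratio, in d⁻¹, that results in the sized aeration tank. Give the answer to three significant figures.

From the SRT design equation V = Y Q (S₀−S) θ_c / [X (1 + k_d θ_c)] = 0.615 × 761 × (1300 − 26.1) × 14.3 / [2940 × (1 + 0.114 × 14.3)] = 8.53×10^6 / 7733 = 1103 m³.
Food-to-microorganism ratio F/M = Q S₀ / (V X) = 761 × 1300 / (1103 × 2940) = 0.3052 d⁻¹.

F/M ≈ 0.305 d⁻¹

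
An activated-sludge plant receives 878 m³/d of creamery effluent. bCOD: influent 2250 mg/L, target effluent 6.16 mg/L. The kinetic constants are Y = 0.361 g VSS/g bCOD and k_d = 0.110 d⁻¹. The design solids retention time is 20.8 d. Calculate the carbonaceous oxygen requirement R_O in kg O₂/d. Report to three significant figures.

Observed yield with endogenous decay: Y_obs = Y / (1 + k_d·θ_c) = 0.361 / (1 + 0.110 × 20.8) = 0.361 / 3.288 = 0.1098 g VSS/g bCOD.
Q·(S₀ − S) = 878 × (2250 − 6.16) × 10⁻³ = 1970 kg/d removed.
Net sludge production P_X = 0.1098 × 1970 = 216.3 kg VSS/d.
R_O = Q·ΔS − 1.42 P_X = 1970 − 307.1 = 1663 kg O₂/d.

R_O ≈ 1660 kg O₂/d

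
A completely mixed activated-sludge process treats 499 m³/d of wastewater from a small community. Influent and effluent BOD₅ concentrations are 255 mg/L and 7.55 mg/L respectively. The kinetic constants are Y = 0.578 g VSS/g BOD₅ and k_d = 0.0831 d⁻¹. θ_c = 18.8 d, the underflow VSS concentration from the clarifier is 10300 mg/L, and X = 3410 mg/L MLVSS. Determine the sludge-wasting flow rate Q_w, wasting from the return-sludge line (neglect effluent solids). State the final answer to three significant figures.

Q_w ≈ 2.70 m³/d

From the SRT design equation V = Y Q (S₀−S) θ_c / [X (1 + k_d θ_c)] = 0.578 × 499 × (255 − 7.55) × 18.8 / [3410 × (1 + 0.0831 × 18.8)] = 1.34×10^6 / 8737 = 153.6 m³.
θ_c = V·X/(Q_w·X_r) when wasting from the recycle, so Q_w = V·X/(θ_c·X_r) = 153.6 × 3410 / (18.8 × 10300) = 2.704 m³/d.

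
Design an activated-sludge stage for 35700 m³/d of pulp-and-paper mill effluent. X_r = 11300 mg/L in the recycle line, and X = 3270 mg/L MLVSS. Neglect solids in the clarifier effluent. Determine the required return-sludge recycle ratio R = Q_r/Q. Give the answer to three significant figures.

R ≈ 0.407

Mass balance around the secondary clarifier (neglecting effluent solids): R = X / (X_r − X) = 3270 / (11300 − 3270) = 0.4072.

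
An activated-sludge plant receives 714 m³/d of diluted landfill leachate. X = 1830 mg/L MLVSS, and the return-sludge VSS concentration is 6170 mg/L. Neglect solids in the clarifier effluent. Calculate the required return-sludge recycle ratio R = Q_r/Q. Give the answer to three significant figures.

R ≈ 0.422

R = Q_r/Q = X/(X_r − X) = 1830 / (6170 − 1830) = 0.4217.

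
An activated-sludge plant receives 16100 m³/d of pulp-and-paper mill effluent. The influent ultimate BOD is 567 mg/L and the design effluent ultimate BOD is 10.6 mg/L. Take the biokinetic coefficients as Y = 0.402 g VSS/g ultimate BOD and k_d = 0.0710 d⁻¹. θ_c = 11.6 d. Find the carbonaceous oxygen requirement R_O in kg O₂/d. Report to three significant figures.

R_O ≈ 6150 kg O₂/d

The observed yield is Y_obs = Y/(1 + k_d·θ_c) = 0.402 / (1 + 0.0710 × 11.6) = 0.402 / 1.824 = 0.2204 g VSS per g ultimate BOD removed.
Mass of ultimate BOD removed per day: Q(S₀ − S) = 16100 × 556.4 g/m³ = 8958 kg/d.
Biomass synthesised: P_X = Y_obs × 8958 = 1975 kg VSS/d.
Carbonaceous O₂ demand = substrate oxidised − cell-mass equivalent = 8958 − 1.42 × 1975 = 6154 kg O₂/d.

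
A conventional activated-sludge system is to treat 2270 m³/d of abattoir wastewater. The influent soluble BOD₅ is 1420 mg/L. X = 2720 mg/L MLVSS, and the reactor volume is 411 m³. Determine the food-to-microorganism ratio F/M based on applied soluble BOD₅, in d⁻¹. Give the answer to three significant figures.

Food-to-microorganism ratio F/M = Q S₀ / (V X) = 2270 × 1420 / (411.0 × 2720) = 2.883 d⁻¹.

F/M ≈ 2.88 d⁻¹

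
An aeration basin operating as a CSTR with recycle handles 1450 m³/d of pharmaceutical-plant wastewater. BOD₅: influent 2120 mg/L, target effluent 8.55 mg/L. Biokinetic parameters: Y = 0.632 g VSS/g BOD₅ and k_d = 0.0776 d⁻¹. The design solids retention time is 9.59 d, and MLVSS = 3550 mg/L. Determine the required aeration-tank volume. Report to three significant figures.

V ≈ 3000 m³

Rearranging the biomass balance for a CMAS with decay, V = Y·Q·ΔS·θ_c / [X·(1+k_d θ_c)] = 0.632 × 1450 × (2120 − 8.55) × 9.59 / [3550 × (1 + 0.0776 × 9.59)] = 1.86×10^7 / 6192 = 2997 m³.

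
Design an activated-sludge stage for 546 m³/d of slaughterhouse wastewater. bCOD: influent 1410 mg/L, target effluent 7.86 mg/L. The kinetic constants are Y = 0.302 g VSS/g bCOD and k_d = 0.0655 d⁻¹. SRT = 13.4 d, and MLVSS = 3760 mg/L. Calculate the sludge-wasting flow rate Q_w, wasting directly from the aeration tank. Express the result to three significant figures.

Steady-state biomass mass balance: V·X·(1 + k_d·θ_c) = Y·Q·(S₀ − S)·θ_c, so V = 0.302 × 546 × (1410 − 7.86) × 13.4 / [3760 × (1 + 0.0655 × 13.4)] = 3.1×10^6 / 7060 = 438.8 m³.
For wasting at MLVSS concentration, Q_w = V/θ_c = 438.8/13.4 = 32.75 m³/d.

Q_w ≈ 32.7 m³/d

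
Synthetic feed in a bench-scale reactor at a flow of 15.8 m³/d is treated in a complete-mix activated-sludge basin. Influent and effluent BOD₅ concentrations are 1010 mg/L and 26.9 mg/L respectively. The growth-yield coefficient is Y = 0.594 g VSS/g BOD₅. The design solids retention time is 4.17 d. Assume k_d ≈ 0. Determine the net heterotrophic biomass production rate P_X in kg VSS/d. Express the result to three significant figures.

Since k_d ≈ 0, Y_obs = Y = 0.594 g VSS/g BOD₅.
ΔS = 1010 − 26.9 = 983.1 mg/L, so the substrate removal rate is 15.8 × 983.1/1000 = 15.53 kg BOD₅/d.
Net biomass production P_X = Y_obs × Q·(S₀ − S) = 0.5940 × 15.53 = 9.227 kg VSS/d.

P_X ≈ 9.23 kg VSS/d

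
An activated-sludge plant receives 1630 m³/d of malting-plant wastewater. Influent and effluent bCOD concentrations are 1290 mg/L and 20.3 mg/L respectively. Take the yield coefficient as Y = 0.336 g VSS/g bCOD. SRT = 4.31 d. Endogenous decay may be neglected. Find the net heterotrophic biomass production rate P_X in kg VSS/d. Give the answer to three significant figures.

With endogenous decay neglected, the observed yield equals the true yield: Y_obs = Y = 0.336 g VSS/g bCOD.
Substrate removed = Q·(S₀ − S) = 1630 m³/d × (1290 − 20.3) g/m³ = 2.07×10^6 g/d = 2070 kg/d.
So the net sludge growth is P_X = 0.3360 × 2070 = 695.4 kg VSS/d.

P_X ≈ 695 kg VSS/d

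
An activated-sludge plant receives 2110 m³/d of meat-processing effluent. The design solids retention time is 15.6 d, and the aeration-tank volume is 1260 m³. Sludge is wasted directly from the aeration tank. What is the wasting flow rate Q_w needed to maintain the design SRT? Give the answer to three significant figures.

For wasting at MLVSS concentration, Q_w = V/θ_c = 1260/15.6 = 80.77 m³/d.

Q_w ≈ 80.8 m³/d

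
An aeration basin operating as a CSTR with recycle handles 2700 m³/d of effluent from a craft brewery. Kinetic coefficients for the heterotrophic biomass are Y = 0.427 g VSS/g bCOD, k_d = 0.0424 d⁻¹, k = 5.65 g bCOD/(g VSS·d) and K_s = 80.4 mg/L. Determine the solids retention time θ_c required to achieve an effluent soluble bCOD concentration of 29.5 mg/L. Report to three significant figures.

Specific growth rate at S = 29.5 mg/L: μ = YkS/(K_s+S) = 0.427·5.65·29.5/(80.4+29.5) = 0.6476 d⁻¹.
1/θ_c = 0.6476 − 0.0424 = 0.6052 d⁻¹, so θ_c = 1.652 d.

θ_c ≈ 1.65 d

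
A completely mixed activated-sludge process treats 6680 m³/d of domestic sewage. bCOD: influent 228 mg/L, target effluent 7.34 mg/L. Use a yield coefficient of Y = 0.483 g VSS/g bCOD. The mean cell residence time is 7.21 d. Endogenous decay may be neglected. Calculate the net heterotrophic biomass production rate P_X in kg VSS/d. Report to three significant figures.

With endogenous decay neglected, the observed yield equals the true yield: Y_obs = Y = 0.483 g VSS/g bCOD.
ΔS = 228 − 7.34 = 220.7 mg/L, so the substrate removal rate is 6680 × 220.7/1000 = 1474 kg bCOD/d.
Biomass produced: P_X = Y_obs·Q·ΔS = 0.4830 × 1474 ≈ 711.9 kg VSS/d.

P_X ≈ 712 kg VSS/d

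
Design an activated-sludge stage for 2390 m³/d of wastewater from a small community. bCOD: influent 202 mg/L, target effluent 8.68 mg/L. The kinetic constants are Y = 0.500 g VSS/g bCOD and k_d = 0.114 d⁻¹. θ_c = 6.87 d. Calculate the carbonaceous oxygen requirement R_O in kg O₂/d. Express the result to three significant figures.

R_O ≈ 278 kg O₂/d

The observed yield is Y_obs = Y/(1 + k_d·θ_c) = 0.500 / (1 + 0.114 × 6.87) = 0.500 / 1.783 = 0.2804 g VSS per g bCOD removed.
Q·(S₀ − S) = 2390 × (202 − 8.68) × 10⁻³ = 462.0 kg/d removed.
Biomass synthesised: P_X = Y_obs × 462.0 = 129.6 kg VSS/d.
R_O = Q·ΔS − 1.42 P_X = 462.0 − 184.0 = 278.1 kg O₂/d.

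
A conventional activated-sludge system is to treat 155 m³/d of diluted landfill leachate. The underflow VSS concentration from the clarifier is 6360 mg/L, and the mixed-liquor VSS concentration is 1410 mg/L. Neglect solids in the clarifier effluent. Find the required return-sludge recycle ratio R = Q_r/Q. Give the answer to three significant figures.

R = Q_r/Q = X/(X_r − X) = 1410 / (6360 − 1410) = 0.2848.

R ≈ 0.285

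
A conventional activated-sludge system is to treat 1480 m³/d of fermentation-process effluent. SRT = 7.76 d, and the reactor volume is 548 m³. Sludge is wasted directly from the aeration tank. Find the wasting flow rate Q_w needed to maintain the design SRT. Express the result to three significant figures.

Wasting from the aeration tank: Q_w = V / θ_c = 548.0 / 7.76 = 70.62 m³/d.

Q_w ≈ 70.6 m³/d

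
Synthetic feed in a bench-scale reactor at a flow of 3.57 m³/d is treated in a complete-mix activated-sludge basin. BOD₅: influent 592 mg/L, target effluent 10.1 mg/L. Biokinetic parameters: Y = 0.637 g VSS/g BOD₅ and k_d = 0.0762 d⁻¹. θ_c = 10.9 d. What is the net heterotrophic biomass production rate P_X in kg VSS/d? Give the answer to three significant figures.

P_X ≈ 0.723 kg VSS/d

Correct the yield for decay: Y_obs = Y/(1 + k_d θ_c) = 0.637 / (1 + 0.0762 × 10.9) = 0.637 / 1.831 = 0.3480.
Mass of BOD₅ removed per day: Q(S₀ − S) = 3.57 × 581.9 g/m³ = 2.077 kg/d.
P_X = Y_obs · Q(S₀ − S) = 0.3480 × 2.077 = 0.7229 kg VSS/d.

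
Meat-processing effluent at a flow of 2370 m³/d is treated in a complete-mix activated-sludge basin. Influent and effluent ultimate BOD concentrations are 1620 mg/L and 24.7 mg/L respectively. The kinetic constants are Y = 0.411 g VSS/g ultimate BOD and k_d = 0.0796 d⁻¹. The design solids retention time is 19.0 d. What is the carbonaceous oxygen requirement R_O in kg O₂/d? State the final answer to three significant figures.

Y_obs = Y / (1 + k_d θ_c) = 0.411 / (1 + 0.0796 × 19.0) = 0.411 / 2.512 = 0.1636.
Mass of ultimate BOD removed per day: Q(S₀ − S) = 2370 × 1595 g/m³ = 3781 kg/d.
Biomass synthesised: P_X = Y_obs × 3781 = 618.5 kg VSS/d.
R_O = Q·(S₀ − S) − 1.42·P_X = 3781 − 1.42 × 618.5 = 2903 kg O₂/d.

R_O ≈ 2900 kg O₂/d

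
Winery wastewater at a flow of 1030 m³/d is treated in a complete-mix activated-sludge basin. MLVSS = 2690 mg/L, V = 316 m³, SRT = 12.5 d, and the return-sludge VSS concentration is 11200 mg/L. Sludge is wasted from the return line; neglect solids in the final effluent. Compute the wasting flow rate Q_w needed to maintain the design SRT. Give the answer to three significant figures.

Q_w = (V·X)/(θ_c X_r) = 316.0 × 2690 / (12.5 × 11200) = 6.072 m³/d.

Q_w ≈ 6.07 m³/d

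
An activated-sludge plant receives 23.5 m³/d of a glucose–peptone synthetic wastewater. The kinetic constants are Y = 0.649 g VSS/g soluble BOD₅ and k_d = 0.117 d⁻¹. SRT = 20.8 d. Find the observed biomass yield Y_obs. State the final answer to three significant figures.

Correct the yield for decay: Y_obs = Y/(1 + k_d θ_c) = 0.649 / (1 + 0.117 × 20.8) = 0.649 / 3.434 = 0.1890.

Y_obs ≈ 0.189 g VSS/g soluble BOD₅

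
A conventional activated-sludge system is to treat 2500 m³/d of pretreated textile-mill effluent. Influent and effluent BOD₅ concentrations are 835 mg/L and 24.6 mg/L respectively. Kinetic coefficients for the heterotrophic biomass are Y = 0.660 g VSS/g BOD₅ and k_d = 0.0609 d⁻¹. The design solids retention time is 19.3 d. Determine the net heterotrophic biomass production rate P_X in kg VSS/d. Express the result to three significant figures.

P_X ≈ 615 kg VSS/d

Y_obs = Y / (1 + k_d θ_c) = 0.660 / (1 + 0.0609 × 19.3) = 0.660 / 2.175 = 0.3034.
Q·(S₀ − S) = 2500 × (835 − 24.6) × 10⁻³ = 2026 kg/d removed.
Net biomass production P_X = Y_obs × Q·(S₀ − S) = 0.3034 × 2026 = 614.7 kg VSS/d.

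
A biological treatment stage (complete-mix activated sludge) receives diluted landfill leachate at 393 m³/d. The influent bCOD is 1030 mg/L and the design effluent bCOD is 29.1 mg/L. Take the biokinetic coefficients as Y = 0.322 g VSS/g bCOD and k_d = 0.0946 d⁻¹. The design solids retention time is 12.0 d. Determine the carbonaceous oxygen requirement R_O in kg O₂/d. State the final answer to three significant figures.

R_O ≈ 309 kg O₂/d

Correct the yield for decay: Y_obs = Y/(1 + k_d θ_c) = 0.322 / (1 + 0.0946 × 12.0) = 0.322 / 2.135 = 0.1508.
Mass of bCOD removed per day: Q(S₀ − S) = 393 × 1001 g/m³ = 393.4 kg/d.
P_X = Y_obs·Q·(S₀ − S) = 0.1508 × 393.4 = 59.32 kg VSS/d.
R_O = Q·(S₀ − S) − 1.42·P_X = 393.4 − 1.42 × 59.32 = 309.1 kg O₂/d.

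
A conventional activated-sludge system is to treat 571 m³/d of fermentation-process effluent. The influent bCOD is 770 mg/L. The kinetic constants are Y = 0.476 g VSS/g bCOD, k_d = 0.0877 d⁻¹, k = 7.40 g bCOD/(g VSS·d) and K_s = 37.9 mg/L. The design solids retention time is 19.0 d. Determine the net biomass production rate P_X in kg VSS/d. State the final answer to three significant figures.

Effluent substrate depends only on kinetics and SRT: S = K_s(1 + k_d θ_c) / [θ_c(Yk − k_d) − 1] = 37.9 × (1 + 0.0877 × 19.0) / [19.0 × (0.476 × 7.40 − 0.0877) − 1] = 101.1 / 64.26 = 1.573 mg/L.
Observed yield with endogenous decay: Y_obs = Y / (1 + k_d·θ_c) = 0.476 / (1 + 0.0877 × 19.0) = 0.476 / 2.666 = 0.1785 g VSS/g bCOD.
Mass of bCOD removed per day: Q(S₀ − S) = 571 × 768.4 g/m³ = 438.8 kg/d.
So the net sludge growth is P_X = 0.1785 × 438.8 = 78.33 kg VSS/d.

P_X ≈ 78.3 kg VSS/d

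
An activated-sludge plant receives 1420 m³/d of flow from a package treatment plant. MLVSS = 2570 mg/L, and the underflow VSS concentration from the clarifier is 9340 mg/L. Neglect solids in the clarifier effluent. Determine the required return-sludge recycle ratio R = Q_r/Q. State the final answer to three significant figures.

R ≈ 0.380

R = Q_r/Q = X/(X_r − X) = 2570 / (9340 − 2570) = 0.3796.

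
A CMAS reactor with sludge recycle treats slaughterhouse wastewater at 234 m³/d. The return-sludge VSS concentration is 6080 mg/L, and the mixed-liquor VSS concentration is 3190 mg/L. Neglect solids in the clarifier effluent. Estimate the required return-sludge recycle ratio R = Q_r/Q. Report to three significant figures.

Solids balance on the clarifier gives (1+R)X = R·X_r, so R = X/(X_r − X) = 3190 / (6080 − 3190) = 1.104.

R ≈ 1.10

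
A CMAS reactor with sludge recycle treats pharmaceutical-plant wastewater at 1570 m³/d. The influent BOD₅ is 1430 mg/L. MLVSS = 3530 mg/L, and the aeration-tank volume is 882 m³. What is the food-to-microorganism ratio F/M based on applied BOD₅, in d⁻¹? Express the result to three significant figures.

F/M = applied load / biomass = Q·S₀/(V·X) = 1570 × 1430 / (882.0 × 3530) = 0.7211 d⁻¹.

F/M ≈ 0.721 d⁻¹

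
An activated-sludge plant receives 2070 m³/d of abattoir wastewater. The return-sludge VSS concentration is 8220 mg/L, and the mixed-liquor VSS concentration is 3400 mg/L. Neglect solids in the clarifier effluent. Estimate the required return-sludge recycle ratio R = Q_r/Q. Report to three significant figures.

R ≈ 0.705

Mass balance around the secondary clarifier (neglecting effluent solids): R = X / (X_r − X) = 3400 / (8220 − 3400) = 0.7054.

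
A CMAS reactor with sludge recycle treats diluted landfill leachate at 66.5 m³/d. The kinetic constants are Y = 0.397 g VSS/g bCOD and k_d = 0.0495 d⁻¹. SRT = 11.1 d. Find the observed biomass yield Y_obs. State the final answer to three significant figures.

Y_obs = Y / (1 + k_d θ_c) = 0.397 / (1 + 0.0495 × 11.1) = 0.397 / 1.549 = 0.2562.

Y_obs ≈ 0.256 g VSS/g bCOD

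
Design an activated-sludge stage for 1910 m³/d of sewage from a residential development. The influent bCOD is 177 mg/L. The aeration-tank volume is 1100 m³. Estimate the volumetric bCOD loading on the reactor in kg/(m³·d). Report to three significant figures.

L_v ≈ 0.307 kg bCOD/(m³·d)

Applied bCOD load per unit volume = Q·S₀/V = (1910 × 177/1000)/1100 = 0.3073 kg bCOD·m⁻³·d⁻¹.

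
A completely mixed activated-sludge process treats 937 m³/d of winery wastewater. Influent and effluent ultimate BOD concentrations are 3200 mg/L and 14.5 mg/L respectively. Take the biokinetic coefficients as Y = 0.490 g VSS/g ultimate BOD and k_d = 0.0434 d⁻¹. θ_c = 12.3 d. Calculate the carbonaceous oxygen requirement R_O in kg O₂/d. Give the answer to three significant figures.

Y_obs = Y / (1 + k_d θ_c) = 0.490 / (1 + 0.0434 × 12.3) = 0.490 / 1.534 = 0.3195.
Q·(S₀ − S) = 937 × (3200 − 14.5) × 10⁻³ = 2985 kg/d removed.
P_X = Y_obs·Q·(S₀ − S) = 0.3195 × 2985 = 953.5 kg VSS/d.
Carbonaceous O₂ demand = substrate oxidised − cell-mass equivalent = 2985 − 1.42 × 953.5 = 1631 kg O₂/d.

R_O ≈ 1630 kg O₂/d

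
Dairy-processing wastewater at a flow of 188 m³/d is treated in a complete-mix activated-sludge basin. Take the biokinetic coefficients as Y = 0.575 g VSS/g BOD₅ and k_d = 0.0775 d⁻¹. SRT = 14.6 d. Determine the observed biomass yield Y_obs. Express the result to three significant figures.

Y_obs ≈ 0.270 g VSS/g BOD₅

The observed yield is Y_obs = Y/(1 + k_d·θ_c) = 0.575 / (1 + 0.0775 × 14.6) = 0.575 / 2.131 = 0.2698 g VSS per g BOD₅ removed.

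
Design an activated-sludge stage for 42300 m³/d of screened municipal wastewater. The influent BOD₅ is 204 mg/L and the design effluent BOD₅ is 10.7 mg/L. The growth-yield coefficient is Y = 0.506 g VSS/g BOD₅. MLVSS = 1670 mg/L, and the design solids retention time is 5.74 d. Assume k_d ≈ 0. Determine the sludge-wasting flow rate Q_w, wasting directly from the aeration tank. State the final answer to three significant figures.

Q_w ≈ 2480 m³/d

With k_d = 0 the design equation reduces to V = Y Q (S₀−S) θ_c / X = 0.506 × 42300 × (204 − 10.7) × 5.74 / 1670 = 14221 m³.
For wasting at MLVSS concentration, Q_w = V/θ_c = 14221/5.74 = 2477 m³/d.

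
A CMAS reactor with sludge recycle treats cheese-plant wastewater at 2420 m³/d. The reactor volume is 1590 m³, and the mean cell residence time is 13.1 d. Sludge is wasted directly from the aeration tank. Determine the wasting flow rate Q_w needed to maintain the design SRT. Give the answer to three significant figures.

Wasting from the aeration tank: Q_w = V / θ_c = 1590 / 13.1 = 121.4 m³/d.

Q_w ≈ 121 m³/d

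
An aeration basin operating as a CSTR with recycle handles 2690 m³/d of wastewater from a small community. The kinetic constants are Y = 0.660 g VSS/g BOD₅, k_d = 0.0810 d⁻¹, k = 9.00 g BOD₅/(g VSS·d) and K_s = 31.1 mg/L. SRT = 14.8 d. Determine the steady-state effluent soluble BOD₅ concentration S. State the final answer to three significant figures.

S ≈ 0.798 mg/L

For a completely mixed reactor with recycle the Lawrence–McCarty relation gives S = K_s·(1 + k_d·θ_c) / [θ_c·(Y·k − k_d) − 1] = 31.1 × (1 + 0.0810 × 14.8) / [14.8 × (0.660 × 9.00 − 0.0810) − 1] = 68.38 / 85.71 = 0.7978 mg/L.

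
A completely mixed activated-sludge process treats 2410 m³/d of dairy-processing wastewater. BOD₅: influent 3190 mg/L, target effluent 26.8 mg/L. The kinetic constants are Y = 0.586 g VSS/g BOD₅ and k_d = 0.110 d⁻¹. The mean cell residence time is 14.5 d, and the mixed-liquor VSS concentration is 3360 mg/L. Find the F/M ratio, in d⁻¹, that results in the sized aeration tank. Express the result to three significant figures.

Steady-state biomass mass balance: V·X·(1 + k_d·θ_c) = Y·Q·(S₀ − S)·θ_c, so V = 0.586 × 2410 × (3190 − 26.8) × 14.5 / [3360 × (1 + 0.110 × 14.5)] = 6.48×10^7 / 8719 = 7429 m³.
F/M = Q·S₀ / (V·X) = 2410 × 3190 / (7429 × 3360) = 0.3080 g BOD₅·(g VSS·d)⁻¹.

F/M ≈ 0.308 d⁻¹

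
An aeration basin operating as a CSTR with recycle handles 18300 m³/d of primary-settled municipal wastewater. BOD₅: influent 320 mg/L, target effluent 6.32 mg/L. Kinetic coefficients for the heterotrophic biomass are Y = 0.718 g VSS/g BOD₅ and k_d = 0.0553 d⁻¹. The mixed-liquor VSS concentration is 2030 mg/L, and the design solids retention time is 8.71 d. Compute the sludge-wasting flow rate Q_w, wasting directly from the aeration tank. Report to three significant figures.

Steady-state biomass mass balance: V·X·(1 + k_d·θ_c) = Y·Q·(S₀ − S)·θ_c, so V = 0.718 × 18300 × (320 − 6.32) × 8.71 / [2030 × (1 + 0.0553 × 8.71)] = 3.59×10^7 / 3008 = 11935 m³.
With mixed-liquor wasting, θ_c = V/Q_w, so Q_w = V/θ_c = 11935/8.71 = 1370 m³/d.

Q_w ≈ 1370 m³/d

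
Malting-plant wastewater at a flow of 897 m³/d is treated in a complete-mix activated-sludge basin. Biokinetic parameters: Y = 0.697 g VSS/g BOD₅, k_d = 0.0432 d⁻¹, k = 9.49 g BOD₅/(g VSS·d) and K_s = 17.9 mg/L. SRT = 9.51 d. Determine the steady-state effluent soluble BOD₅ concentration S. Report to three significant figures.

S ≈ 0.411 mg/L

From the Monod/SRT balance for a CMAS, S = K_s·(1+k_d θ_c)/[θ_c·(Y k − k_d) − 1] = 17.9 × (1 + 0.0432 × 9.51) / [9.51 × (0.697 × 9.49 − 0.0432) − 1] = 25.25 / 61.49 = 0.4107 mg/L.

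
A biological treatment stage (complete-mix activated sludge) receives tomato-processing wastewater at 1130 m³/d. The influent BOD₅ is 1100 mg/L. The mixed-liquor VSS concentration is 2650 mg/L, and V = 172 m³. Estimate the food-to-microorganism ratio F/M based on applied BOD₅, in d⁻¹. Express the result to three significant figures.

F/M ≈ 2.73 d⁻¹

F/M = Q·S₀ / (V·X) = 1130 × 1100 / (172.0 × 2650) = 2.727 g BOD₅·(g VSS·d)⁻¹.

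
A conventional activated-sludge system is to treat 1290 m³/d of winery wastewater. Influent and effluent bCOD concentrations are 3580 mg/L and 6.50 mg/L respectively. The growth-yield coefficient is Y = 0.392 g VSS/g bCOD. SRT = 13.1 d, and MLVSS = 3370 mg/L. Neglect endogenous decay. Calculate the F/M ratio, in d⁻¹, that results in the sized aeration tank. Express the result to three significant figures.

Biomass mass balance (decay neglected): V·X = Y·Q·(S₀ − S)·θ_c, so V = 0.392 × 1290 × (3580 − 6.50) × 13.1 / 3370 = 7024 m³.
F/M = Q·S₀ / (V·X) = 1290 × 3580 / (7024 × 3370) = 0.1951 g bCOD·(g VSS·d)⁻¹.

F/M ≈ 0.195 d⁻¹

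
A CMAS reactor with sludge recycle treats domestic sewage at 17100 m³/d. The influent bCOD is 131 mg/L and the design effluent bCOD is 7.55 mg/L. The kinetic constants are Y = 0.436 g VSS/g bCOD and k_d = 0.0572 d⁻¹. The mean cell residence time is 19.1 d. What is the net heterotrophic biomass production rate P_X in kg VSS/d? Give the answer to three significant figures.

P_X ≈ 440 kg VSS/d

Y_obs = Y / (1 + k_d θ_c) = 0.436 / (1 + 0.0572 × 19.1) = 0.436 / 2.093 = 0.2084.
ΔS = 131 − 7.55 = 123.5 mg/L, so the substrate removal rate is 17100 × 123.5/1000 = 2111 kg bCOD/d.
So the net sludge growth is P_X = 0.2084 × 2111 = 439.8 kg VSS/d.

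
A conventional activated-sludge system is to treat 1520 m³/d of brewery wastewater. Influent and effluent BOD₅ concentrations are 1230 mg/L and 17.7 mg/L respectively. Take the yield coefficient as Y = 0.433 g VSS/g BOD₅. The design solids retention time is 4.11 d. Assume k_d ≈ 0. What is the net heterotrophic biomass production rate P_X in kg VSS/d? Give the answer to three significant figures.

No decay correction is needed, so Y_obs = Y = 0.433.
ΔS = 1230 − 17.7 = 1212 mg/L, so the substrate removal rate is 1520 × 1212/1000 = 1843 kg BOD₅/d.
Net biomass production P_X = Y_obs × Q·(S₀ − S) = 0.4330 × 1843 = 797.9 kg VSS/d.

P_X ≈ 798 kg VSS/d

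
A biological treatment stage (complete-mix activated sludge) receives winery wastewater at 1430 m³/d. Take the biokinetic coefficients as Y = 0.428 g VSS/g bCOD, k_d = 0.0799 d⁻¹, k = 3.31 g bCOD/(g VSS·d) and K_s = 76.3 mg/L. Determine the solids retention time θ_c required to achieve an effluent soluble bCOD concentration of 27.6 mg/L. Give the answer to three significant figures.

From 1/θ_c = Y·k·S/(K_s + S) − k_d: Y·k·S/(K_s+S) = 0.428 × 3.31 × 27.6 / (76.3 + 27.6) = 0.3763 d⁻¹.
1/θ_c = 0.3763 − 0.0799 = 0.2964 d⁻¹, so θ_c = 3.374 d.

θ_c ≈ 3.37 d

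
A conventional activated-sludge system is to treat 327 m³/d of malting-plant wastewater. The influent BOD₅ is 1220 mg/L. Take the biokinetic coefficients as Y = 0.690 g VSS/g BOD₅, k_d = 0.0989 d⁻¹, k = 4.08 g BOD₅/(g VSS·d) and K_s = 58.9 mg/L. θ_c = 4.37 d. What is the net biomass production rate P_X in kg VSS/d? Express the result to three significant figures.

P_X ≈ 191 kg VSS/d

For a completely mixed reactor with recycle the Lawrence–McCarty relation gives S = K_s·(1 + k_d·θ_c) / [θ_c·(Y·k − k_d) − 1] = 58.9 × (1 + 0.0989 × 4.37) / [4.37 × (0.690 × 4.08 − 0.0989) − 1] = 84.36 / 10.87 = 7.760 mg/L.
Correct the yield for decay: Y_obs = Y/(1 + k_d θ_c) = 0.690 / (1 + 0.0989 × 4.37) = 0.690 / 1.432 = 0.4818.
Substrate removed = Q·(S₀ − S) = 327 m³/d × (1220 − 7.76) g/m³ = 3.96×10^5 g/d = 396.4 kg/d.
Net biomass production P_X = Y_obs × Q·(S₀ − S) = 0.4818 × 396.4 = 191.0 kg VSS/d.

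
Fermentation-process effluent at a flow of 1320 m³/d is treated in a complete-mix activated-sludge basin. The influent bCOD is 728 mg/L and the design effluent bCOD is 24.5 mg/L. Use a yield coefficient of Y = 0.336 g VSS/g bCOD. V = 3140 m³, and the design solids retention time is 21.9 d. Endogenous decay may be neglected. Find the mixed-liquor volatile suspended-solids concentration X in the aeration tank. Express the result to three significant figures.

X ≈ 2180 mg/L

X = Y·Q·ΔS·θ_c / V = 0.336 × 1320 × (728 − 24.5) × 21.9 / 3140 = 2176 mg/L.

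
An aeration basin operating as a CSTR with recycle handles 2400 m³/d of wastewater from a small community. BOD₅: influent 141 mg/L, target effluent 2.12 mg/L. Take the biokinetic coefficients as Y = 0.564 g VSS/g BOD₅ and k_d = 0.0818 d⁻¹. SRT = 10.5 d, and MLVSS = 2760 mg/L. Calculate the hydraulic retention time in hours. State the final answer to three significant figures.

Rearranging the biomass balance for a CMAS with decay, V = Y·Q·ΔS·θ_c / [X·(1+k_d θ_c)] = 0.564 × 2400 × (141 − 2.12) × 10.5 / [2760 × (1 + 0.0818 × 10.5)] = 1.97×10^6 / 5131 = 384.7 m³.
Hydraulic retention time τ = V/Q = 384.7 / 2400 = 0.1603 d = 3.847 h.

τ ≈ 3.85 h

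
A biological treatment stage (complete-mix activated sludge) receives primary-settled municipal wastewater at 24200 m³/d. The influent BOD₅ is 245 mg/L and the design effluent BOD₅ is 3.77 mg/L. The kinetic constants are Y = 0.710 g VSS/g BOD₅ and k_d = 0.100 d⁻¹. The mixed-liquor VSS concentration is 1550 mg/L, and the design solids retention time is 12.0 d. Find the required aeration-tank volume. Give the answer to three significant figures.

V ≈ 14600 m³

Rearranging the biomass balance for a CMAS with decay, V = Y·Q·ΔS·θ_c / [X·(1+k_d θ_c)] = 0.710 × 24200 × (245 − 3.77) × 12.0 / [1550 × (1 + 0.100 × 12.0)] = 4.97×10^7 / 3410 = 14586 m³.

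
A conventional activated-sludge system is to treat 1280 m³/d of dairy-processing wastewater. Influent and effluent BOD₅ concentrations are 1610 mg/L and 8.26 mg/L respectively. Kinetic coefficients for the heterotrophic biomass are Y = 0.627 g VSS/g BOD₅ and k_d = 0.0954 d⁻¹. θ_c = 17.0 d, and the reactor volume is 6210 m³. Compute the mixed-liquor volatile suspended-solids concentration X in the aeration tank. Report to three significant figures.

X ≈ 1340 mg/L

Solving the biomass balance for X: X = Y Q (S₀−S) θ_c / [V (1+k_d θ_c)] = 0.627 × 1280 × (1610 − 8.26) × 17.0 / [6210 × (1 + 0.0954 × 17.0)] = 1342 mg/L.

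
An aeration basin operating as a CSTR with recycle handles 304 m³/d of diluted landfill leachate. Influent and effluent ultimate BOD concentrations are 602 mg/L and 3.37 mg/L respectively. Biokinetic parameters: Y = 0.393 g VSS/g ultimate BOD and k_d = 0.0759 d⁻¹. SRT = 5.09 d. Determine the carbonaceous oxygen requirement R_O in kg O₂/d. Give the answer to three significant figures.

The observed yield is Y_obs = Y/(1 + k_d·θ_c) = 0.393 / (1 + 0.0759 × 5.09) = 0.393 / 1.386 = 0.2835 g VSS per g ultimate BOD removed.
Q·(S₀ − S) = 304 × (602 − 3.37) × 10⁻³ = 182.0 kg/d removed.
Net sludge production P_X = 0.2835 × 182.0 = 51.59 kg VSS/d.
R_O = Q·(S₀ − S) − 1.42·P_X = 182.0 − 1.42 × 51.59 = 108.7 kg O₂/d.

R_O ≈ 109 kg O₂/d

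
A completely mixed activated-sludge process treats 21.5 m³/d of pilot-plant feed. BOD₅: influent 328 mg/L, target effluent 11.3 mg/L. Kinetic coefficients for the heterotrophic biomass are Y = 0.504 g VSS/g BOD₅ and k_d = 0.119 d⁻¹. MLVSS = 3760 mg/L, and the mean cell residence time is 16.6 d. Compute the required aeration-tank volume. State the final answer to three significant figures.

Steady-state biomass mass balance: V·X·(1 + k_d·θ_c) = Y·Q·(S₀ − S)·θ_c, so V = 0.504 × 21.5 × (328 − 11.3) × 16.6 / [3760 × (1 + 0.119 × 16.6)] = 5.7×10^4 / 11188 = 5.092 m³.

V ≈ 5.09 m³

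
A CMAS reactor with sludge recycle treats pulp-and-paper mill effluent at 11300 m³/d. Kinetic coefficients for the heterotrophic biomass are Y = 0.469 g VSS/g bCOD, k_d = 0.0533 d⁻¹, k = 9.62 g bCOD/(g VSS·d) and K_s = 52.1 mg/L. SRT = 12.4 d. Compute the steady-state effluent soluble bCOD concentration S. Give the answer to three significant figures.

From the Monod/SRT balance for a CMAS, S = K_s·(1+k_d θ_c)/[θ_c·(Y k − k_d) − 1] = 52.1 × (1 + 0.0533 × 12.4) / [12.4 × (0.469 × 9.62 − 0.0533) − 1] = 86.53 / 54.29 = 1.594 mg/L.

S ≈ 1.59 mg/L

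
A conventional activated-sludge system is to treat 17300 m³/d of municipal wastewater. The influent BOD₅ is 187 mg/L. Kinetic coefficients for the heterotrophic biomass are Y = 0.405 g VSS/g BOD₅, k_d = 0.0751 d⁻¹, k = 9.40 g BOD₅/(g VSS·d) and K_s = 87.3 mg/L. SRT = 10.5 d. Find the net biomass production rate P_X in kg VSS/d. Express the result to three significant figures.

P_X ≈ 717 kg VSS/d

Effluent substrate depends only on kinetics and SRT: S = K_s(1 + k_d θ_c) / [θ_c(Yk − k_d) − 1] = 87.3 × (1 + 0.0751 × 10.5) / [10.5 × (0.405 × 9.40 − 0.0751) − 1] = 156.1 / 38.18 = 4.089 mg/L.
Observed yield with endogenous decay: Y_obs = Y / (1 + k_d·θ_c) = 0.405 / (1 + 0.0751 × 10.5) = 0.405 / 1.789 = 0.2264 g VSS/g BOD₅.
Mass of BOD₅ removed per day: Q(S₀ − S) = 17300 × 182.9 g/m³ = 3164 kg/d.
P_X = Y_obs · Q(S₀ − S) = 0.2264 × 3164 = 716.5 kg VSS/d.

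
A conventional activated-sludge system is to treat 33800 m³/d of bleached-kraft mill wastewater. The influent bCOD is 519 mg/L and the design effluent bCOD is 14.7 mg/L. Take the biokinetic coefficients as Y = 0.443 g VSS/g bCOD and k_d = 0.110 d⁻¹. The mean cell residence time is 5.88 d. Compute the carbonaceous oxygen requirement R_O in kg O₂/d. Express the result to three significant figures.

R_O ≈ 10500 kg O₂/d

Correct the yield for decay: Y_obs = Y/(1 + k_d θ_c) = 0.443 / (1 + 0.110 × 5.88) = 0.443 / 1.647 = 0.2690.
ΔS = 519 − 14.7 = 504.3 mg/L, so the substrate removal rate is 33800 × 504.3/1000 = 17045 kg bCOD/d.
Net sludge production P_X = 0.2690 × 17045 = 4585 kg VSS/d.
R_O = Q·ΔS − 1.42 P_X = 17045 − 6511 = 10534 kg O₂/d.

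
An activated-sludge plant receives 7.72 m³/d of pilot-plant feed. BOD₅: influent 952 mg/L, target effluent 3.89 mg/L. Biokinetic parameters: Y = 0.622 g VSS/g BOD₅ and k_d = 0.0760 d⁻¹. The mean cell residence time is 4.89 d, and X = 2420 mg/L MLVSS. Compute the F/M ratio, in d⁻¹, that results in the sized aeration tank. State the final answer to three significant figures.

F/M ≈ 0.453 d⁻¹

Rearranging the biomass balance for a CMAS with decay, V = Y·Q·ΔS·θ_c / [X·(1+k_d θ_c)] = 0.622 × 7.72 × (952 − 3.89) × 4.89 / [2420 × (1 + 0.0760 × 4.89)] = 2.23×10^4 / 3319 = 6.707 m³.
Food-to-microorganism ratio F/M = Q S₀ / (V X) = 7.72 × 952 / (6.707 × 2420) = 0.4528 d⁻¹.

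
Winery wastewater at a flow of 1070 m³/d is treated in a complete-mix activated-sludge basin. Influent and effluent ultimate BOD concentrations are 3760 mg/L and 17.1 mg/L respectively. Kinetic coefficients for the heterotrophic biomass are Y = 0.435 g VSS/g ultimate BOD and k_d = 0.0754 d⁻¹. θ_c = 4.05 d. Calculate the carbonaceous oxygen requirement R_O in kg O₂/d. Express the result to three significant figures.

Y_obs = Y / (1 + k_d θ_c) = 0.435 / (1 + 0.0754 × 4.05) = 0.435 / 1.305 = 0.3332.
Q·(S₀ − S) = 1070 × (3760 − 17.1) × 10⁻³ = 4005 kg/d removed.
Biomass synthesised: P_X = Y_obs × 4005 = 1335 kg VSS/d.
R_O = Q·ΔS − 1.42 P_X = 4005 − 1895 = 2110 kg O₂/d.

R_O ≈ 2110 kg O₂/d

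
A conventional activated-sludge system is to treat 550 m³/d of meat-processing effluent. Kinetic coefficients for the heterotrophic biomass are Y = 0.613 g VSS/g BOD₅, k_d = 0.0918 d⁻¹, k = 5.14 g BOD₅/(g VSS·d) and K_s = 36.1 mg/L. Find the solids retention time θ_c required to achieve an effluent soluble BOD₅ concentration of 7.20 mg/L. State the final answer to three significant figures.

At the target effluent, Y k S/(K_s+S) = 0.613×5.14×7.20/43.30 = 0.5239 d⁻¹.
θ_c = 1/(μ − k_d) = 1/(0.5239 − 0.0918) = 1/0.4321 = 2.314 d.

θ_c ≈ 2.31 d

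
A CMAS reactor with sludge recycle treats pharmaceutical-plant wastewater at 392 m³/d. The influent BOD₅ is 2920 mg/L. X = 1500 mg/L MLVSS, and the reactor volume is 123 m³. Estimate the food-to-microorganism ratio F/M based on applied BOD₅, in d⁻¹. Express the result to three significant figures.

Food-to-microorganism ratio F/M = Q S₀ / (V X) = 392 × 2920 / (123.0 × 1500) = 6.204 d⁻¹.

F/M ≈ 6.20 d⁻¹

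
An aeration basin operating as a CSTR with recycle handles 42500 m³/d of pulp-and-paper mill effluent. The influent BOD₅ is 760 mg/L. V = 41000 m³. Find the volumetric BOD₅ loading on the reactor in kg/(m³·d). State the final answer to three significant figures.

L_v ≈ 0.788 kg BOD₅/(m³·d)

Applied BOD₅ load per unit volume = Q·S₀/V = (42500 × 760/1000)/41000 = 0.7878 kg BOD₅·m⁻³·d⁻¹.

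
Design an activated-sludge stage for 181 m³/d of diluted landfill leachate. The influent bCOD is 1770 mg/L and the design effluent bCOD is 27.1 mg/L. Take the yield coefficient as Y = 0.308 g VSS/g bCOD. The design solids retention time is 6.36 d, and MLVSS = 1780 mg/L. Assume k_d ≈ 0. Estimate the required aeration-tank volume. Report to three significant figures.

V·X = Y·Q·ΔS·θ_c gives V = 0.308 × 181 × (1770 − 27.1) × 6.36 / 1780 = 347.2 m³.

V ≈ 347 m³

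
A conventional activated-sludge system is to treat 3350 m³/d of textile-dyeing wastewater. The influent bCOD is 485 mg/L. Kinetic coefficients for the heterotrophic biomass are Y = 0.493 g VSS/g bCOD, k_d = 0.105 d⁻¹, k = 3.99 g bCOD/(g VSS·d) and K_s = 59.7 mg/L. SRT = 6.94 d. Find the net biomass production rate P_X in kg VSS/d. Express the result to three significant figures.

From the Monod/SRT balance for a CMAS, S = K_s·(1+k_d θ_c)/[θ_c·(Y k − k_d) − 1] = 59.7 × (1 + 0.105 × 6.94) / [6.94 × (0.493 × 3.99 − 0.105) − 1] = 103.2 / 11.92 = 8.656 mg/L.
Y_obs = Y / (1 + k_d θ_c) = 0.493 / (1 + 0.105 × 6.94) = 0.493 / 1.729 = 0.2852.
Q·(S₀ − S) = 3350 × (485 − 8.66) × 10⁻³ = 1596 kg/d removed.
P_X = Y_obs · Q(S₀ − S) = 0.2852 × 1596 = 455.1 kg VSS/d.

P_X ≈ 455 kg VSS/d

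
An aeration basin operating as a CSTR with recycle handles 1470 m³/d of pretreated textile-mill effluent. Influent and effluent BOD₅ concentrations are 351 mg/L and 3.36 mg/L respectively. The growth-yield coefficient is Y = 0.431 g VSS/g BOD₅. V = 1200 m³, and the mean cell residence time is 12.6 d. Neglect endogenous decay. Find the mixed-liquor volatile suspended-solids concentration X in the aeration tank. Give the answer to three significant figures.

X ≈ 2310 mg/L

From V·X = Y·Q·(S₀ − S)·θ_c (decay neglected): X = 0.431 × 1470 × (351 − 3.36) × 12.6 / 1200 = 2313 mg/L.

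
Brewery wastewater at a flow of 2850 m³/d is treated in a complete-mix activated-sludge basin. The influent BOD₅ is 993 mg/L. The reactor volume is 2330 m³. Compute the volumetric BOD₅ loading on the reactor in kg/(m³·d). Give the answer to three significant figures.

Applied BOD₅ load per unit volume = Q·S₀/V = (2850 × 993/1000)/2330 = 1.215 kg BOD₅·m⁻³·d⁻¹.

L_v ≈ 1.21 kg BOD₅/(m³·d)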